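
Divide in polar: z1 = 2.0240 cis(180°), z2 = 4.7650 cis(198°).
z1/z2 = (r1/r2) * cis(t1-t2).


r = 2.0240 / 4.7650 = 0.4248
theta = 180° - 198° = -18° = 342° (mod 360)

0.4248 cis(342°)


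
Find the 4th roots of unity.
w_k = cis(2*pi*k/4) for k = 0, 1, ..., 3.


The 4th roots of unity are cis(360k/4°) for k=0..3
Angle step = 360/4 = 90°
Primitive root: cis(90°)
Primitive root = 0 + 1.0000i

4 roots at angles: 0°, 90°, 180°, 270°


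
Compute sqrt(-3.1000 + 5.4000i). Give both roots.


|z| = sqrt(9.61+29.16) = 6.2266
sqrt((|z|+a)/2) = sqrt((6.2266+(-3.1))/2) = sqrt(1.5633) = 1.2503
sqrt((|z|-a)/2) = sqrt((6.2266-(-3.1))/2) = sqrt(4.6633) = 2.1595

±(1.2503 + 2.1595i) i.e. 1.2503 + 2.1595i and -1.2503 - 2.1595i


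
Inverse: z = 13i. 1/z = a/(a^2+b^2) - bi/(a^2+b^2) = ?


|z|^2 = 0+169 = 169
1/z = (0 - 13i)/169

1/z = 0 - 0.0769i


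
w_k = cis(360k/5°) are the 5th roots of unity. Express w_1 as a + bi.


Angle = 360*1/5 = 72°
a = cos(72°) = 0.3090
b = sin(72°) = 0.9511

0.3090 + 0.9511i


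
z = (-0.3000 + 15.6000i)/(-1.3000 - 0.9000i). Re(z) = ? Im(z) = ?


Multiply by conjugate: (-0.3000 + 15.6000i)(-1.3000 + 0.9000i) / ((-1.3)^2 + (-0.9)^2)
Numerator real = -0.3*(-1.3) + 15.6*(-0.9) = -13.65
Numerator imag = 15.6*(-1.3) - (-0.3)*(-0.9) = -20.55
Denominator = 2.5
Re(z) = -13.65/2.5 = -5.4600
Im(z) = -20.55/2.5 = -8.2200

Re(z) = -5.4600, Im(z) = -8.2200


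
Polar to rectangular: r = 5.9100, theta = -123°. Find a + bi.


a = 5.9100*cos(-123°) = 5.9100*(-0.54464) = -3.2188
b = 5.9100*sin(-123°) = 5.9100*(-0.83867) = -4.9565

-3.2188 - 4.9565i


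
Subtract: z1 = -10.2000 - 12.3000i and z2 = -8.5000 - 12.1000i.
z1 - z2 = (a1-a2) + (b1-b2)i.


Real: -10.2 + 8.5 = -1.7
Imag: -12.3 + 12.1 = -0.2

-1.7000 - 0.2000i


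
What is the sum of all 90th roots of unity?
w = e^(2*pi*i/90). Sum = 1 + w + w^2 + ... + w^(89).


The sum of all 90th roots of unity is 0.
Geometric series: (1 - w^90)/(1 - w) = (1-1)/(1-w) = 0 since w^90 = 1, w ≠ 1.
Alternatively: coefficient of z^89 in z^90 - 1 is 0.

0


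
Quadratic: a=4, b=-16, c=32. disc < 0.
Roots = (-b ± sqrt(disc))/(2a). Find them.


disc = (-16)^2 - 4*4*32 = 256 - 512 = -256
sqrt(|disc|) = sqrt(256) = 16.0000
Real part = 16/(2*4) = 2.0000
Imag part = 16.0000/(2*4) = 2.0000

2.0000 ± 2.0000i


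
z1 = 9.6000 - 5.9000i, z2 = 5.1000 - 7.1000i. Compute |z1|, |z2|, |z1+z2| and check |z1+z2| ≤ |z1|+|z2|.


|z1| = sqrt(9.6^2 + (-5.9)^2) = sqrt(126.97) = 11.2681
|z2| = sqrt(5.1^2 + (-7.1)^2) = sqrt(76.42) = 8.7419
z1+z2 = 14.7000 - 13.0000i
|z1+z2| = sqrt(385.09) = 19.6237
|z1|+|z2| = 11.2681 + 8.7419 = 20.0100

|z1+z2| = 19.6237 ≤ |z1|+|z2| = 20.0100 (verified)


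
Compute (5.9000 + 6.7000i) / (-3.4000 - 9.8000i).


Conjugate of z2 = -3.4000 + 9.8000i
Numerator: (5.9000 + 6.7000i)(-3.4000 + 9.8000i) = -85.7200 + 35.0400i
Denominator: (-3.4)^2 + (-9.8)^2 = 107.6
Result = (-85.7200 + 35.0400i)/107.6

-0.7967 + 0.3257i


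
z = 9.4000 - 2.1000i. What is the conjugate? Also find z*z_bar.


z_bar = 9.4000 + 2.1000i
z*z_bar = 9.4^2 + (-2.1)^2 = 88.36 + 4.41 = 92.77

z_bar = 9.4000 + 2.1000i, z*z_bar = 92.77


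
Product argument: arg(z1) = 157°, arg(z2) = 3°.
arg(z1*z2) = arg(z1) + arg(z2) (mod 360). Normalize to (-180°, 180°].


arg(z1*z2) = 157° + 3° = 160°
Normalized to (-180°, 180°]: 160°

160°


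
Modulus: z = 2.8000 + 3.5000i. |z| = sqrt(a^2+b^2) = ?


|z| = sqrt(2.8^2 + 3.5^2) = sqrt(7.84 + 12.25) = sqrt(20.09) = 4.4822

|z| = 4.4822


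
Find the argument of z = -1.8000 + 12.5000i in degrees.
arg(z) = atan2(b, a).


Re = -1.8, Im = 12.5
arg = atan2(12.5, -1.8) = 98.1943 degrees

arg(z) = 98.1943 degrees


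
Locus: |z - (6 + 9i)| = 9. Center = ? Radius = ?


|z - z0| = r is a circle with center z0 and radius r.
Center = (6, 9), radius = 9

Circle with center (6, 9) and radius 9


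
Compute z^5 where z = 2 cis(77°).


r^5 = 2^5 = 32
n*theta = 5*77° = 385° = 25° (mod 360)
a = 32*cos(25°) = 29.0018
b = 32*sin(25°) = 13.5238

32 cis(25°) = 29.0018 + 13.5238i


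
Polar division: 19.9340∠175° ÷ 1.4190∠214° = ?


r = 19.9340 / 1.4190 = 14.0479
theta = 175° - 214° = -39° = 321° (mod 360)

14.0479 cis(321°)


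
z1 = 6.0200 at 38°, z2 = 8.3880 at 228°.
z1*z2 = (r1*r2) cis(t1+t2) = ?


r = 6.0200 * 8.3880 = 50.4958
theta = 38° + 228° = 266° = 266° (mod 360)

50.4958 cis(266°)


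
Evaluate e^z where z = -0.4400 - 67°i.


e^-0.4400 = 0.6440
cos(-67°) = 0.3907
sin(-67°) = -0.9205
Real = 0.6440*0.3907 = 0.2516
Imag = 0.6440*(-0.9205) = -0.5928

0.2516 - 0.5928i


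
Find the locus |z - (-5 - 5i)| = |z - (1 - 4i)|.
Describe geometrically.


Equal distances means the locus is the perpendicular bisector of z1 and z2.
Midpoint = ((-5+1)/2, (-5+(-4))/2) = (-2.0000, -4.5000)

Perpendicular bisector through (-2.0000, -4.5000)


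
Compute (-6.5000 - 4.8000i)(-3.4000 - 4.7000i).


Real = -6.5*(-3.4) - (-4.8)*(-4.7) = 22.1 - 22.56 = -0.46
Imag = -6.5*(-4.7) - (3.4)*(-4.8) = 30.55 + 16.32 = 46.87

-0.4600 + 46.8700i


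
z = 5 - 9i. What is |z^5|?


|z| = sqrt(25+81) = sqrt(106) = 10.2956
|z^5| = |z|^5 = (sqrt(106))^5 = 106^2 * sqrt(106) = 11236*sqrt(106)

|z^5| = 11236*sqrt(106) ≈ 115681.7003


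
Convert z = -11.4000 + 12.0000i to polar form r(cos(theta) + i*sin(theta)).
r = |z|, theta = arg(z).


r = sqrt(129.96+144) = sqrt(273.96) = 16.5517
theta = atan2(12, -11.4) = 133.5312 degrees

r = 16.5517, theta = 133.5312 degrees


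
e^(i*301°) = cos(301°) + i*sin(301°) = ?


cos(301°) = 0.5150
sin(301°) = -0.8572

e^(i*301°) = 0.5150 - 0.8572i


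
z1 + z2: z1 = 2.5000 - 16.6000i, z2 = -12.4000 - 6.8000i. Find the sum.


Real: 2.5 - 12.4 = -9.9
Imag: -16.6 - 6.8 = -23.4

-9.9000 - 23.4000i


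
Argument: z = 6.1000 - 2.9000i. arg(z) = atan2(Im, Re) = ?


Re = 6.1, Im = -2.9
arg = atan2(-2.9, 6.1) = -25.4269 degrees

arg(z) = -25.4269 degrees


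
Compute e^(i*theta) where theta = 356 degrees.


cos(356°) = 0.9976
sin(356°) = -0.0698

e^(i*356°) = 0.9976 - 0.0698i


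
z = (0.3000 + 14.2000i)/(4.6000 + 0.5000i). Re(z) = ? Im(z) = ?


Multiply by conjugate: (0.3000 + 14.2000i)(4.6000 - 0.5000i) / (4.6^2 + 0.5^2)
Numerator real = 0.3*4.6 + 14.2*0.5 = 8.48
Numerator imag = 14.2*4.6 - 0.3*0.5 = 65.17
Denominator = 21.41
Re(z) = 8.48/21.41 = 0.3961
Im(z) = 65.17/21.41 = 3.0439

Re(z) = 0.3961, Im(z) = 3.0439


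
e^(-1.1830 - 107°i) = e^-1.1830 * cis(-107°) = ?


e^-1.1830 = 0.3064
cos(-107°) = -0.2924
sin(-107°) = -0.9563
Real = 0.3064*(-0.2924) = -0.0896
Imag = 0.3064*(-0.9563) = -0.2930

-0.0896 - 0.2930i


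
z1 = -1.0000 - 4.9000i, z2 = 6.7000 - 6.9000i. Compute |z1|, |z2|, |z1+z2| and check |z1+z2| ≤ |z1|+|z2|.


|z1| = sqrt((-1)^2 + (-4.9)^2) = sqrt(25.01) = 5.0010
|z2| = sqrt(6.7^2 + (-6.9)^2) = sqrt(92.5) = 9.6177
z1+z2 = 5.7000 - 11.8000i
|z1+z2| = sqrt(171.73) = 13.1046
|z1|+|z2| = 5.0010 + 9.6177 = 14.6187

|z1+z2| = 13.1046 ≤ |z1|+|z2| = 14.6187 (verified)


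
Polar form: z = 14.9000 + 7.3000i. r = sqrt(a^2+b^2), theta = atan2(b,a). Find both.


r = sqrt(222.01+53.29) = sqrt(275.3) = 16.5922
theta = atan2(7.3, 14.9) = 26.1018 degrees

r = 16.5922, theta = 26.1018 degrees


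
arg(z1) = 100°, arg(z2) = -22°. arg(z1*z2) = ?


arg(z1*z2) = 100° - 22° = 78°
Normalized to (-180°, 180°]: 78°

78°


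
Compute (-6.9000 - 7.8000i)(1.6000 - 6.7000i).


Real = -6.9*1.6 - (-7.8)*(-6.7) = -11.04 - 52.26 = -63.3
Imag = -6.9*(-6.7) + 1.6*(-7.8) = 46.23 - (12.48) = 33.75

-63.3000 + 33.7500i


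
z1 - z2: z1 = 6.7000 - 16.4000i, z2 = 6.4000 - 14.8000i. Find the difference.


Real: 6.7 - 6.4 = 0.3
Imag: -16.4 + 14.8 = -1.6

0.3000 - 1.6000i


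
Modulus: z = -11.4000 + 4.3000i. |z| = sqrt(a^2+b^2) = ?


|z| = sqrt((-11.4)^2 + 4.3^2) = sqrt(129.96 + 18.49) = sqrt(148.45) = 12.1840

|z| = 12.1840


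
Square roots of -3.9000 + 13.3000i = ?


|z| = sqrt(15.21+176.89) = 13.8600
sqrt((|z|+a)/2) = sqrt((13.8600+(-3.9))/2) = sqrt(4.9800) = 2.2316
sqrt((|z|-a)/2) = sqrt((13.8600-(-3.9))/2) = sqrt(8.8800) = 2.9799

±(2.2316 + 2.9799i) i.e. 2.2316 + 2.9799i and -2.2316 - 2.9799i


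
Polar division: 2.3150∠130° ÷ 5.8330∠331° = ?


r = 2.3150 / 5.8330 = 0.3969
theta = 130° - 331° = -201° = 159° (mod 360)

0.3969 cis(159°)


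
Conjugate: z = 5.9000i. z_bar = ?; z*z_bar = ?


z_bar = -5.9000i
z*z_bar = 0^2 + 5.9^2 = 0 + 34.81 = 34.81

z_bar = -5.9000i, z*z_bar = 34.81


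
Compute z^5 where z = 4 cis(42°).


r^5 = 4^5 = 1024
n*theta = 5*42° = 210° = 210° (mod 360)
a = 1024*cos(210°) = -886.8100
b = 1024*sin(210°) = -512.0000

1024 cis(210°) = -886.8100 - 512.0000i


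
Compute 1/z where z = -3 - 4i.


|z|^2 = 9+16 = 25
1/z = (-3 + 4i)/25

1/z = -0.1200 + 0.1600i


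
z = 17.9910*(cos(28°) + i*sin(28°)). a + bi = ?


a = 17.9910*cos(28°) = 17.9910*0.882948 = 15.8851
b = 17.9910*sin(28°) = 17.9910*0.469472 = 8.4463

15.8851 + 8.4463i


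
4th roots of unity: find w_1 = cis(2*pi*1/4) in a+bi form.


Angle = 360*1/4 = 90°
a = cos(90°) = 0
b = sin(90°) = 1.0000

0 + 1.0000i


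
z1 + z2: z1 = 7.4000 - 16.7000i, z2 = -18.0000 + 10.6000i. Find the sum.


Real: 7.4 - 18 = -10.6
Imag: -16.7 + 10.6 = -6.1

-10.6000 - 6.1000i


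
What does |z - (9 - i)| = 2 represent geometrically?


|z - z0| = r is a circle with center z0 and radius r.
Center = (9, -1), radius = 2

Circle with center (9, -1) and radius 2


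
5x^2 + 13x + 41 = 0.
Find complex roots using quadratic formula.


disc = 13^2 - 4*5*41 = 169 - 820 = -651
sqrt(|disc|) = sqrt(651) = 25.5147
Real part = -13/(2*5) = -1.3000
Imag part = 25.5147/(2*5) = 2.5515

-1.3000 ± 2.5515i


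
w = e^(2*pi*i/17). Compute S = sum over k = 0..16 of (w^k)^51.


The roots are w_k = w^k with w = e^(2*pi*i/17), and (w^k)^51 = (w^51)^k.
So S = 1 + u + u^2 + ... + u^(16) with u = w^51.
51 = 3*17 + 0, so 51 is a multiple of 17 and u = (w^17)^3 = 1.
Every one of the 17 terms equals 1: S = 17

S = 17


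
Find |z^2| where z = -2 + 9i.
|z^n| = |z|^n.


|z| = sqrt(4+81) = sqrt(85) = 9.2195
|z^2| = |z|^2 = (sqrt(85))^2 = 85

|z^2| = 85


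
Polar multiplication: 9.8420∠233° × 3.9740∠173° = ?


r = 9.8420 * 3.9740 = 39.1121
theta = 233° + 173° = 406° = 46° (mod 360)

39.1121 cis(46°)


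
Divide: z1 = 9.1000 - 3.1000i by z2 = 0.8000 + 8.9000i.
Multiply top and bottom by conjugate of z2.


Conjugate of z2 = 0.8000 - 8.9000i
Numerator: (9.1000 - 3.1000i)(0.8000 - 8.9000i) = -20.3100 - 83.4700i
Denominator: 0.8^2 + 8.9^2 = 79.85
Result = (-20.3100 - 83.4700i)/79.85

-0.2544 - 1.0453i


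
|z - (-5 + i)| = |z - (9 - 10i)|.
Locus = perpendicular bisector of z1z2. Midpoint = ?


Equal distances means the locus is the perpendicular bisector of z1 and z2.
Midpoint = ((-5+9)/2, (1+(-10))/2) = (2.0000, -4.5000)

Perpendicular bisector through (2.0000, -4.5000)


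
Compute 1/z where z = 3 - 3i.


|z|^2 = 9+9 = 18
1/z = (3 + 3i)/18

1/z = 0.1667 + 0.1667i


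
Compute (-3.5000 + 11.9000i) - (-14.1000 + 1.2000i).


Real: -3.5 + 14.1 = 10.6
Imag: 11.9 - 1.2 = 10.7

10.6000 + 10.7000i


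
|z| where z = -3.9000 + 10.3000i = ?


|z| = sqrt((-3.9)^2 + 10.3^2) = sqrt(15.21 + 106.09) = sqrt(121.3) = 11.0136

|z| = 11.0136


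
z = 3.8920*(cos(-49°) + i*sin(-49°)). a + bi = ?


a = 3.8920*cos(-49°) = 3.8920*0.65606 = 2.5534
b = 3.8920*sin(-49°) = 3.8920*(-0.7547) = -2.9373

2.5534 - 2.9373i


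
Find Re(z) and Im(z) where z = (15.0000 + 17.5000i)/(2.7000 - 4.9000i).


Multiply by conjugate: (15.0000 + 17.5000i)(2.7000 + 4.9000i) / (2.7^2 + (-4.9)^2)
Numerator real = 15*2.7 + 17.5*(-4.9) = -45.25
Numerator imag = 17.5*2.7 - 15*(-4.9) = 120.75
Denominator = 31.3
Re(z) = -45.25/31.3 = -1.4457
Im(z) = 120.75/31.3 = 3.8578

Re(z) = -1.4457, Im(z) = 3.8578


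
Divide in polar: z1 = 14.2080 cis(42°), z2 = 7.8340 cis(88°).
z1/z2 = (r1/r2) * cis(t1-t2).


r = 14.2080 / 7.8340 = 1.8136
theta = 42° - 88° = -46° = 314° (mod 360)

1.8136 cis(314°)


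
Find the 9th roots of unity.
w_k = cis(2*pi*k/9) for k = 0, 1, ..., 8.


The 9th roots of unity are cis(360k/9°) for k=0..8
Angle step = 360/9 = 40°
Primitive root: cis(40°)
Primitive root = 0.7660 + 0.6428i

9 roots at angles: 0°, 40°, 80°, 120°, 160°, 200°, 240°, 280°, 320°


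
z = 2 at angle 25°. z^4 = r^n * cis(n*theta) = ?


r^4 = 2^4 = 16
n*theta = 4*25° = 100° = 100° (mod 360)
a = 16*cos(100°) = -2.7784
b = 16*sin(100°) = 15.7569

16 cis(100°) = -2.7784 + 15.7569i


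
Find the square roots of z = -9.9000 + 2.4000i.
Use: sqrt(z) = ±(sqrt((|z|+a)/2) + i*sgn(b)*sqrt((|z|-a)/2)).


|z| = sqrt(98.01+5.76) = 10.1868
sqrt((|z|+a)/2) = sqrt((10.1868+(-9.9))/2) = sqrt(0.1434) = 0.3787
sqrt((|z|-a)/2) = sqrt((10.1868-(-9.9))/2) = sqrt(10.0434) = 3.1691

±(0.3787 + 3.1691i) i.e. 0.3787 + 3.1691i and -0.3787 - 3.1691i


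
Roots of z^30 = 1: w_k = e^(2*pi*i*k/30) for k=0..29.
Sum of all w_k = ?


The sum of all 30th roots of unity is 0.
Geometric series: (1 - w^30)/(1 - w) = (1-1)/(1-w) = 0 since w^30 = 1, w ≠ 1.
Alternatively: coefficient of z^29 in z^30 - 1 is 0.

0


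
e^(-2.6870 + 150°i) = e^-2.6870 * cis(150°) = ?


e^-2.6870 = 0.06808
cos(150°) = -0.866
sin(150°) = 0.5
Real = 0.06808*(-0.866) = -0.0590
Imag = 0.06808*0.5 = 0.0340

-0.0590 + 0.0340i


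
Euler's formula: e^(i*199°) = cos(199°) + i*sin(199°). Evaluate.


cos(199°) = -0.9455
sin(199°) = -0.3256

e^(i*199°) = -0.9455 - 0.3256i


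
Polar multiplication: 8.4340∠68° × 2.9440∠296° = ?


r = 8.4340 * 2.9440 = 24.8297
theta = 68° + 296° = 364° = 4° (mod 360)

24.8297 cis(4°)


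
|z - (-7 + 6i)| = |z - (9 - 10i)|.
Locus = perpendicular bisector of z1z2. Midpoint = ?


Equal distances means the locus is the perpendicular bisector of z1 and z2.
Midpoint = ((-7+9)/2, (6+(-10))/2) = (1.0000, -2.0000)

Perpendicular bisector through (1.0000, -2.0000)


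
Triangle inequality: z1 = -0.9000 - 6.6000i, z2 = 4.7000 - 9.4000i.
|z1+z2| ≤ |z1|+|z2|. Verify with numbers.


|z1| = sqrt((-0.9)^2 + (-6.6)^2) = sqrt(44.37) = 6.6611
|z2| = sqrt(4.7^2 + (-9.4)^2) = sqrt(110.45) = 10.5095
z1+z2 = 3.8000 - 16.0000i
|z1+z2| = sqrt(270.44) = 16.4451
|z1|+|z2| = 6.6611 + 10.5095 = 17.1706

|z1+z2| = 16.4451 ≤ |z1|+|z2| = 17.1706 (verified)


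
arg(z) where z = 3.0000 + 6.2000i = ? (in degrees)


Re = 3, Im = 6.2
arg = atan2(6.2, 3) = 64.1790 degrees

arg(z) = 64.1790 degrees


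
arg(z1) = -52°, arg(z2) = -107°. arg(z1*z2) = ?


arg(z1*z2) = -52° - 107° = -159°
Normalized to (-180°, 180°]: -159°

-159°


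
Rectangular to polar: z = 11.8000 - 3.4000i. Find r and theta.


r = sqrt(139.24+11.56) = sqrt(150.8) = 12.2801
theta = atan2(-3.4, 11.8) = -16.0736 degrees

r = 12.2801, theta = -16.0736 degrees


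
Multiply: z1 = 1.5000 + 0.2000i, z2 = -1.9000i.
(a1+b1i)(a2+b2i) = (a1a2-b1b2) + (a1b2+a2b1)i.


Real = 1.5*0 - 0.2*(-1.9) = 0 - (-0.38) = 0.38
Imag = 1.5*(-1.9) + 0*0.2 = -2.85 + 0 = -2.85

0.3800 - 2.8500i


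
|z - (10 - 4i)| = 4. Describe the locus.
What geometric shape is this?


|z - z0| = r is a circle with center z0 and radius r.
Center = (10, -4), radius = 4

Circle with center (10, -4) and radius 4


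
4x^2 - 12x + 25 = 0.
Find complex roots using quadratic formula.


disc = (-12)^2 - 4*4*25 = 144 - 400 = -256
sqrt(|disc|) = sqrt(256) = 16.0000
Real part = 12/(2*4) = 1.5000
Imag part = 16.0000/(2*4) = 2.0000

1.5000 ± 2.0000i


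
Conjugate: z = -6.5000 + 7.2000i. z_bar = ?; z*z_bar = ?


z_bar = -6.5000 - 7.2000i
z*z_bar = (-6.5)^2 + 7.2^2 = 42.25 + 51.84 = 94.09

z_bar = -6.5000 - 7.2000i, z*z_bar = 94.09


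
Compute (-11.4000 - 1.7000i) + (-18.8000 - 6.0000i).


Real: -11.4 - 18.8 = -30.2
Imag: -1.7 - 6 = -7.7

-30.2000 - 7.7000i


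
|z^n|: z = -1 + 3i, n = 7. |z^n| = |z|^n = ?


|z| = sqrt(1+9) = sqrt(10) = 3.1623
|z^7| = |z|^7 = (sqrt(10))^7 = 10^3 * sqrt(10) = 1000*sqrt(10)

|z^7| = 1000*sqrt(10) ≈ 3162.2777


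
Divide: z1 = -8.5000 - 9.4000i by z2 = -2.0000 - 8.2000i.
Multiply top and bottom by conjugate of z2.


Conjugate of z2 = -2.0000 + 8.2000i
Numerator: (-8.5000 - 9.4000i)(-2.0000 + 8.2000i) = 94.0800 - 50.9000i
Denominator: (-2)^2 + (-8.2)^2 = 71.24
Result = (94.0800 - 50.9000i)/71.24

1.3206 - 0.7145i


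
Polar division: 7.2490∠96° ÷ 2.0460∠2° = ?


r = 7.2490 / 2.0460 = 3.5430
theta = 96° - 2° = 94° = 94° (mod 360)

3.5430 cis(94°)


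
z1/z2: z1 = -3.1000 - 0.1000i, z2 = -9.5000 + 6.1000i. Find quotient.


Conjugate of z2 = -9.5000 - 6.1000i
Numerator: (-3.1000 - 0.1000i)(-9.5000 - 6.1000i) = 28.8400 + 19.8600i
Denominator: (-9.5)^2 + 6.1^2 = 127.46
Result = (28.8400 + 19.8600i)/127.46

0.2263 + 0.1558i


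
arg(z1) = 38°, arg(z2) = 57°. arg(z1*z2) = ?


arg(z1*z2) = 38° + 57° = 95°
Normalized to (-180°, 180°]: 95°

95°


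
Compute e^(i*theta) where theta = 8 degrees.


cos(8°) = 0.9903
sin(8°) = 0.1392

e^(i*8°) = 0.9903 + 0.1392i


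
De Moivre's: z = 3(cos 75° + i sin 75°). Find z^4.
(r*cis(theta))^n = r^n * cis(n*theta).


r^4 = 3^4 = 81
n*theta = 4*75° = 300° = 300° (mod 360)
a = 81*cos(300°) = 40.5000
b = 81*sin(300°) = -70.1481

81 cis(300°) = 40.5000 - 70.1481i


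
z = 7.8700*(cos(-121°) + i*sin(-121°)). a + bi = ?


a = 7.8700*cos(-121°) = 7.8700*(-0.515038) = -4.0533
b = 7.8700*sin(-121°) = 7.8700*(-0.85717) = -6.7459

-4.0533 - 6.7459i


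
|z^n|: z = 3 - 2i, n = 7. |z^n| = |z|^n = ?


|z| = sqrt(9+4) = sqrt(13) = 3.6056
|z^7| = |z|^7 = (sqrt(13))^7 = 13^3 * sqrt(13) = 2197*sqrt(13)

|z^7| = 2197*sqrt(13) ≈ 7921.3962


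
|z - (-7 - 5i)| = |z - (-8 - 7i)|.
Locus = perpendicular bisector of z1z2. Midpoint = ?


Equal distances means the locus is the perpendicular bisector of z1 and z2.
Midpoint = ((-7+(-8))/2, (-5+(-7))/2) = (-7.5000, -6.0000)

Perpendicular bisector through (-7.5000, -6.0000)


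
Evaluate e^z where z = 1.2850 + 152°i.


e^1.2850 = 3.6147
cos(152°) = -0.88295
sin(152°) = 0.46947
Real = 3.6147*(-0.88295) = -3.1916
Imag = 3.6147*0.46947 = 1.6970

-3.1916 + 1.6970i


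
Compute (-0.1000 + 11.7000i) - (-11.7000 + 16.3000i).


Real: -0.1 + 11.7 = 11.6
Imag: 11.7 - 16.3 = -4.6

11.6000 - 4.6000i


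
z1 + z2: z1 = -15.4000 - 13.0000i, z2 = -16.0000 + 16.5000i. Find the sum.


Real: -15.4 - 16 = -31.4
Imag: -13 + 16.5 = 3.5

-31.4000 + 3.5000i


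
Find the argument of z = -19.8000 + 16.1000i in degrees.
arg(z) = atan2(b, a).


Re = -19.8, Im = 16.1
arg = atan2(16.1, -19.8) = 140.8844 degrees

arg(z) = 140.8844 degrees


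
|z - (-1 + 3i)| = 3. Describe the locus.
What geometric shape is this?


|z - z0| = r is a circle with center z0 and radius r.
Center = (-1, 3), radius = 3

Circle with center (-1, 3) and radius 3


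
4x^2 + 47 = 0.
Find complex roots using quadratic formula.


disc = 0^2 - 4*4*47 = 0 - 752 = -752
sqrt(|disc|) = sqrt(752) = 27.4226
Real part = 0/(2*4) = 0
Imag part = 27.4226/(2*4) = 3.4278

0 ± 3.4278i


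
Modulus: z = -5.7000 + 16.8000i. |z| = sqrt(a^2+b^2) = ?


|z| = sqrt((-5.7)^2 + 16.8^2) = sqrt(32.49 + 282.24) = sqrt(314.73) = 17.7406

|z| = 17.7406


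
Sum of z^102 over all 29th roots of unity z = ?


The roots are w_k = w^k with w = e^(2*pi*i/29), and (w^k)^102 = (w^102)^k.
So S = 1 + u + u^2 + ... + u^(28) with u = w^102.
102 = 3*29 + 15, so 102 is not a multiple of 29: u = (w^29)^3 * w^15 = w^15 ≠ 1 (w is a primitive 29th root), while u^29 = (w^29)^102 = 1.
Geometric series: S = (1 - u^29)/(1 - u) = (1 - 1)/(1 - u) = 0

S = 0


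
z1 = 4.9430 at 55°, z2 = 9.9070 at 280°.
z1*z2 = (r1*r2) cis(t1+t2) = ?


r = 4.9430 * 9.9070 = 48.9703
theta = 55° + 280° = 335° = 335° (mod 360)

48.9703 cis(335°)


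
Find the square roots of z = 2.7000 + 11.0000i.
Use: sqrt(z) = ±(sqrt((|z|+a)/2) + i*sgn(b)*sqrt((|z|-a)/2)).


|z| = sqrt(7.29+121) = 11.3265
sqrt((|z|+a)/2) = sqrt((11.3265+2.7)/2) = sqrt(7.0133) = 2.6483
sqrt((|z|-a)/2) = sqrt((11.3265-2.7)/2) = sqrt(4.3133) = 2.0768

±(2.6483 + 2.0768i) i.e. 2.6483 + 2.0768i and -2.6483 - 2.0768i


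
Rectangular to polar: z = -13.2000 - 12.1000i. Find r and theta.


r = sqrt(174.24+146.41) = sqrt(320.65) = 17.9067
theta = atan2(-12.1, -13.2) = -137.4896 degrees

r = 17.9067, theta = -137.4896 degrees


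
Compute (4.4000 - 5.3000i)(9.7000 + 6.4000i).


Real = 4.4*9.7 - (-5.3)*6.4 = 42.68 - (-33.92) = 76.6
Imag = 4.4*6.4 + 9.7*(-5.3) = 28.16 - (51.41) = -23.25

76.6000 - 23.2500i


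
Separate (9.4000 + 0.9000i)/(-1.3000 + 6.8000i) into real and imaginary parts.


Multiply by conjugate: (9.4000 + 0.9000i)(-1.3000 - 6.8000i) / ((-1.3)^2 + 6.8^2)
Numerator real = 9.4*(-1.3) + 0.9*6.8 = -6.1
Numerator imag = 0.9*(-1.3) - 9.4*6.8 = -65.09
Denominator = 47.93
Re(z) = -6.1/47.93 = -0.1273
Im(z) = -65.09/47.93 = -1.3580

Re(z) = -0.1273, Im(z) = -1.3580


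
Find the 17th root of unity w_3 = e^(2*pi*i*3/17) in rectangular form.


Angle = 360*3/17 = 63.5294°
a = cos(63.5294°) = 0.4457
b = sin(63.5294°) = 0.8952

0.4457 + 0.8952i


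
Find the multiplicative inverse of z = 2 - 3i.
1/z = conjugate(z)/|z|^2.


|z|^2 = 4+9 = 13
1/z = (2 + 3i)/13

1/z = 0.1538 + 0.2308i


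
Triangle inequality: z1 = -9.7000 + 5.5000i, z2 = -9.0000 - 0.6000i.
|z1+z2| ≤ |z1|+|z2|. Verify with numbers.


|z1| = sqrt((-9.7)^2 + 5.5^2) = sqrt(124.34) = 11.1508
|z2| = sqrt((-9)^2 + (-0.6)^2) = sqrt(81.36) = 9.0200
z1+z2 = -18.7000 + 4.9000i
|z1+z2| = sqrt(373.7) = 19.3313
|z1|+|z2| = 11.1508 + 9.0200 = 20.1708

|z1+z2| = 19.3313 ≤ |z1|+|z2| = 20.1708 (verified)


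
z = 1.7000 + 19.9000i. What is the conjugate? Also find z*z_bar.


z_bar = 1.7000 - 19.9000i
z*z_bar = 1.7^2 + 19.9^2 = 2.89 + 396.01 = 398.9

z_bar = 1.7000 - 19.9000i, z*z_bar = 398.9


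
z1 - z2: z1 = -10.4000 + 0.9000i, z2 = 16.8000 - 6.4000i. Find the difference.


Real: -10.4 - 16.8 = -27.2
Imag: 0.9 + 6.4 = 7.3

-27.2000 + 7.3000i


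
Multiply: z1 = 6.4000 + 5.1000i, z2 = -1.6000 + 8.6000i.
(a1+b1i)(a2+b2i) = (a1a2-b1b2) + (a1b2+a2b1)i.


Real = 6.4*(-1.6) - 5.1*8.6 = -10.24 - 43.86 = -54.1
Imag = 6.4*8.6 - (1.6)*5.1 = 55.04 - (8.16) = 46.88

-54.1000 + 46.8800i


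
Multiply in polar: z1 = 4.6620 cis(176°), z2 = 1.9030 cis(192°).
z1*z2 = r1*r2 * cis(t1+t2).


r = 4.6620 * 1.9030 = 8.8718
theta = 176° + 192° = 368° = 8° (mod 360)

8.8718 cis(8°)


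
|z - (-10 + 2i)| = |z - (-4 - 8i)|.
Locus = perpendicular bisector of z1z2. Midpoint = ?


Equal distances means the locus is the perpendicular bisector of z1 and z2.
Midpoint = ((-10+(-4))/2, (2+(-8))/2) = (-7.0000, -3.0000)

Perpendicular bisector through (-7.0000, -3.0000)


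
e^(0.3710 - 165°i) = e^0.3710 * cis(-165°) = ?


e^0.3710 = 1.4492
cos(-165°) = -0.9659
sin(-165°) = -0.2588
Real = 1.4492*(-0.9659) = -1.3998
Imag = 1.4492*(-0.2588) = -0.3751

-1.3998 - 0.3751i


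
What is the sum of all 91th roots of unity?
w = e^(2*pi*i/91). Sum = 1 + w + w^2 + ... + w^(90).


The sum of all 91th roots of unity is 0.
Geometric series: (1 - w^91)/(1 - w) = (1-1)/(1-w) = 0 since w^91 = 1, w ≠ 1.
Alternatively: coefficient of z^90 in z^91 - 1 is 0.

0


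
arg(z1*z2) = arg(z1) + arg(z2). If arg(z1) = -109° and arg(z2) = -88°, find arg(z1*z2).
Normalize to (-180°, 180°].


arg(z1*z2) = -109° - 88° = -197°
Normalized to (-180°, 180°]: 163°

163°


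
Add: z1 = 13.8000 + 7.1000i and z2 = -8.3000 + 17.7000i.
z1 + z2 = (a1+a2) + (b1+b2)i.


Real: 13.8 - 8.3 = 5.5
Imag: 7.1 + 17.7 = 24.8

5.5000 + 24.8000i


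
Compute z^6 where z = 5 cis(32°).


r^6 = 5^6 = 15625
n*theta = 6*32° = 192° = 192° (mod 360)
a = 15625*cos(192°) = -15283.5563
b = 15625*sin(192°) = -3248.6202

15625 cis(192°) = -15283.5563 - 3248.6202i


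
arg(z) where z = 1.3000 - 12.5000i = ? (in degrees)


Re = 1.3, Im = -12.5
arg = atan2(-12.5, 1.3) = -84.0626 degrees

arg(z) = -84.0626 degrees


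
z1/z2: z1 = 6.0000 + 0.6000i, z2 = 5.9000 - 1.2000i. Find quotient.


Conjugate of z2 = 5.9000 + 1.2000i
Numerator: (6.0000 + 0.6000i)(5.9000 + 1.2000i) = 34.6800 + 10.7400i
Denominator: 5.9^2 + (-1.2)^2 = 36.25
Result = (34.6800 + 10.7400i)/36.25

0.9567 + 0.2963i


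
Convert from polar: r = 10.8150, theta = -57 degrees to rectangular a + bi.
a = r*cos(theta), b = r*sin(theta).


a = 10.8150*cos(-57°) = 10.8150*0.54464 = 5.8903
b = 10.8150*sin(-57°) = 10.8150*(-0.83867) = -9.0702

5.8903 - 9.0702i


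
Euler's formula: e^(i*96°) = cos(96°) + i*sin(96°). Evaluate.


cos(96°) = -0.1045
sin(96°) = 0.9945

e^(i*96°) = -0.1045 + 0.9945i


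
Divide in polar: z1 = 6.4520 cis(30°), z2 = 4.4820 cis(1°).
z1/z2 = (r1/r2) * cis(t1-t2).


r = 6.4520 / 4.4820 = 1.4395
theta = 30° - 1° = 29° = 29° (mod 360)

1.4395 cis(29°)


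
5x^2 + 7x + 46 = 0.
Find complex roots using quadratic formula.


disc = 7^2 - 4*5*46 = 49 - 920 = -871
sqrt(|disc|) = sqrt(871) = 29.5127
Real part = -7/(2*5) = -0.7000
Imag part = 29.5127/(2*5) = 2.9513

-0.7000 ± 2.9513i


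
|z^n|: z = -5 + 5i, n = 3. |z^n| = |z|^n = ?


|z| = sqrt(25+25) = sqrt(50) = 7.0711
|z^3| = |z|^3 = (sqrt(50))^3 = 50*sqrt(50)

|z^3| = 50*sqrt(50) ≈ 353.5534


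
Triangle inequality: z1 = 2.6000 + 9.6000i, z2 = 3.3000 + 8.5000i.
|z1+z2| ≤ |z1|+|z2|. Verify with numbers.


|z1| = sqrt(2.6^2 + 9.6^2) = sqrt(98.92) = 9.9459
|z2| = sqrt(3.3^2 + 8.5^2) = sqrt(83.14) = 9.1181
z1+z2 = 5.9000 + 18.1000i
|z1+z2| = sqrt(362.42) = 19.0373
|z1|+|z2| = 9.9459 + 9.1181 = 19.0640

|z1+z2| = 19.0373 ≤ |z1|+|z2| = 19.0640 (verified)


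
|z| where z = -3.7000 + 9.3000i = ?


|z| = sqrt((-3.7)^2 + 9.3^2) = sqrt(13.69 + 86.49) = sqrt(100.18) = 10.0090

|z| = 10.0090


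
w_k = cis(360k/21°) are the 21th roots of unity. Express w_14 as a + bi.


Angle = 360*14/21 = 240°
a = cos(240°) = -0.5000
b = sin(240°) = -0.8660

-0.5000 - 0.8660i


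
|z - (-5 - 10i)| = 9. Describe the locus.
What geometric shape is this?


|z - z0| = r is a circle with center z0 and radius r.
Center = (-5, -10), radius = 9

Circle with center (-5, -10) and radius 9


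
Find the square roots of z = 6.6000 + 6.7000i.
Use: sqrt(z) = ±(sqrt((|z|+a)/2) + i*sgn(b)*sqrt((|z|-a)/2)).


|z| = sqrt(43.56+44.89) = 9.4048
sqrt((|z|+a)/2) = sqrt((9.4048+6.6)/2) = sqrt(8.0024) = 2.8289
sqrt((|z|-a)/2) = sqrt((9.4048-6.6)/2) = sqrt(1.4024) = 1.1842

±(2.8289 + 1.1842i) i.e. 2.8289 + 1.1842i and -2.8289 - 1.1842i


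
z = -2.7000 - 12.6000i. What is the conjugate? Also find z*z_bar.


z_bar = -2.7000 + 12.6000i
z*z_bar = (-2.7)^2 + (-12.6)^2 = 7.29 + 158.76 = 166.05

z_bar = -2.7000 + 12.6000i, z*z_bar = 166.05


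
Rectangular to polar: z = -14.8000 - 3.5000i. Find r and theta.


r = sqrt(219.04+12.25) = sqrt(231.29) = 15.2082
theta = atan2(-3.5, -14.8) = -166.6948 degrees

r = 15.2082, theta = -166.6948 degrees


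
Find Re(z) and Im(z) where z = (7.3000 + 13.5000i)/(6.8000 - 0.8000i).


Multiply by conjugate: (7.3000 + 13.5000i)(6.8000 + 0.8000i) / (6.8^2 + (-0.8)^2)
Numerator real = 7.3*6.8 + 13.5*(-0.8) = 38.84
Numerator imag = 13.5*6.8 - 7.3*(-0.8) = 97.64
Denominator = 46.88
Re(z) = 38.84/46.88 = 0.8285
Im(z) = 97.64/46.88 = 2.0828

Re(z) = 0.8285, Im(z) = 2.0828


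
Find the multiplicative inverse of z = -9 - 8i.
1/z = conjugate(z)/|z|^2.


|z|^2 = 81+64 = 145
1/z = (-9 + 8i)/145

1/z = -0.0621 + 0.0552i


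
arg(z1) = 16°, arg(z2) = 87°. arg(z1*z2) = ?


arg(z1*z2) = 16° + 87° = 103°
Normalized to (-180°, 180°]: 103°

103°


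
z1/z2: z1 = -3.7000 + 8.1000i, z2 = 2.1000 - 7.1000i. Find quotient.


Conjugate of z2 = 2.1000 + 7.1000i
Numerator: (-3.7000 + 8.1000i)(2.1000 + 7.1000i) = -65.2800 - 9.2600i
Denominator: 2.1^2 + (-7.1)^2 = 54.82
Result = (-65.2800 - 9.2600i)/54.82

-1.1908 - 0.1689i


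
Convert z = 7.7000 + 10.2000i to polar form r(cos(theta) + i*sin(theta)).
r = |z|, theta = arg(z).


r = sqrt(59.29+104.04) = sqrt(163.33) = 12.7801
theta = atan2(10.2, 7.7) = 52.9508 degrees

r = 12.7801, theta = 52.9508 degrees


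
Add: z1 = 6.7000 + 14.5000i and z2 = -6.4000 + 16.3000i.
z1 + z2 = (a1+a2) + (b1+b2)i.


Real: 6.7 - 6.4 = 0.3
Imag: 14.5 + 16.3 = 30.8

0.3000 + 30.8000i


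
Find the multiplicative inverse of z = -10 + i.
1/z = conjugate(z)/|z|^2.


|z|^2 = 100+1 = 101
1/z = (-10 - 1i)/101

1/z = -0.0990 - 0.0099i


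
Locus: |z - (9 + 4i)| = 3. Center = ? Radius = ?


|z - z0| = r is a circle with center z0 and radius r.
Center = (9, 4), radius = 3

Circle with center (9, 4) and radius 3


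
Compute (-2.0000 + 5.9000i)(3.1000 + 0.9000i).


Real = -2*3.1 - 5.9*0.9 = -6.2 - 5.31 = -11.51
Imag = -2*0.9 + 3.1*5.9 = -1.8 + 18.29 = 16.49

-11.5100 + 16.4900i


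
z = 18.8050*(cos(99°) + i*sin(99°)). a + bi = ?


a = 18.8050*cos(99°) = 18.8050*(-0.1564345) = -2.9418
b = 18.8050*sin(99°) = 18.8050*0.98769 = 18.5735

-2.9418 + 18.5735i


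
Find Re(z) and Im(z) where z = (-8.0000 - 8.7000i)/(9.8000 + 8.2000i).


Multiply by conjugate: (-8.0000 - 8.7000i)(9.8000 - 8.2000i) / (9.8^2 + 8.2^2)
Numerator real = -8*9.8 - (8.7)*8.2 = -149.74
Numerator imag = -8.7*9.8 - (-8)*8.2 = -19.66
Denominator = 163.28
Re(z) = -149.74/163.28 = -0.9171
Im(z) = -19.66/163.28 = -0.1204

Re(z) = -0.9171, Im(z) = -0.1204


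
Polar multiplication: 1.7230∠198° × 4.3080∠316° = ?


r = 1.7230 * 4.3080 = 7.4227
theta = 198° + 316° = 514° = 154° (mod 360)

7.4227 cis(154°)


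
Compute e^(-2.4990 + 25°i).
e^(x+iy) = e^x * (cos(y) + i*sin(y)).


e^-2.4990 = 0.0822
cos(25°) = 0.9063
sin(25°) = 0.4226
Real = 0.0822*0.9063 = 0.0745
Imag = 0.0822*0.4226 = 0.0347

0.0745 + 0.0347i


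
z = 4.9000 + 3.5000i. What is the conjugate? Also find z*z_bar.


z_bar = 4.9000 - 3.5000i
z*z_bar = 4.9^2 + 3.5^2 = 24.01 + 12.25 = 36.26

z_bar = 4.9000 - 3.5000i, z*z_bar = 36.26


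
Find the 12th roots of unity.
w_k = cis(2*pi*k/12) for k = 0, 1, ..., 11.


The 12th roots of unity are cis(360k/12°) for k=0..11
Angle step = 360/12 = 30°
Primitive root: cis(30°)
Primitive root = 0.8660 + 0.5000i

12 roots at angles: 0°, 30°, 60°, 90°, 120°, 150°, 180°, 210°, 240°, 270°, 300°, 330°


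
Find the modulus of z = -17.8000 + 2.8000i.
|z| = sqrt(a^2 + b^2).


|z| = sqrt((-17.8)^2 + 2.8^2) = sqrt(316.84 + 7.84) = sqrt(324.68) = 18.0189

|z| = 18.0189


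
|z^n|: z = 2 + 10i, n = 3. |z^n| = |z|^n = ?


|z| = sqrt(4+100) = sqrt(104) = 10.1980
|z^3| = |z|^3 = (sqrt(104))^3 = 104*sqrt(104)

|z^3| = 104*sqrt(104) ≈ 1060.5961


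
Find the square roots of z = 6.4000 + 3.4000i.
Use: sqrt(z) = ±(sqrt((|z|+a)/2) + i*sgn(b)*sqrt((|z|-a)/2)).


|z| = sqrt(40.96+11.56) = 7.2471
sqrt((|z|+a)/2) = sqrt((7.2471+6.4)/2) = sqrt(6.8235) = 2.6122
sqrt((|z|-a)/2) = sqrt((7.2471-6.4)/2) = sqrt(0.4235) = 0.6508

±(2.6122 + 0.6508i) i.e. 2.6122 + 0.6508i and -2.6122 - 0.6508i


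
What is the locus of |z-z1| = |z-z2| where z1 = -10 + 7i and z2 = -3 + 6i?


Equal distances means the locus is the perpendicular bisector of z1 and z2.
Midpoint = ((-10+(-3))/2, (7+6)/2) = (-6.5000, 6.5000)

Perpendicular bisector through (-6.5000, 6.5000)


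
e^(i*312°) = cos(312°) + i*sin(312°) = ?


cos(312°) = 0.6691
sin(312°) = -0.7431

e^(i*312°) = 0.6691 - 0.7431i


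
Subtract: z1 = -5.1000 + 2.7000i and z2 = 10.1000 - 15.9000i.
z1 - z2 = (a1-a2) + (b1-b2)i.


Real: -5.1 - 10.1 = -15.2
Imag: 2.7 + 15.9 = 18.6

-15.2000 + 18.6000i


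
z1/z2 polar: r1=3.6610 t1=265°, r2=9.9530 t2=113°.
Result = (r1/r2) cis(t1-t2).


r = 3.6610 / 9.9530 = 0.3678
theta = 265° - 113° = 152° = 152° (mod 360)

0.3678 cis(152°)


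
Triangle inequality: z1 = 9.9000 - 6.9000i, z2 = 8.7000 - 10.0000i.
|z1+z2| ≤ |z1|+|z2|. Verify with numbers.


|z1| = sqrt(9.9^2 + (-6.9)^2) = sqrt(145.62) = 12.0673
|z2| = sqrt(8.7^2 + (-10)^2) = sqrt(175.69) = 13.2548
z1+z2 = 18.6000 - 16.9000i
|z1+z2| = sqrt(631.57) = 25.1311
|z1|+|z2| = 12.0673 + 13.2548 = 25.3221

|z1+z2| = 25.1311 ≤ |z1|+|z2| = 25.3221 (verified)


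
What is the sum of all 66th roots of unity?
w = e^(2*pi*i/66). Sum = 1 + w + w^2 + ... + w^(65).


The sum of all 66th roots of unity is 0.
Geometric series: (1 - w^66)/(1 - w) = (1-1)/(1-w) = 0 since w^66 = 1, w ≠ 1.
Alternatively: coefficient of z^65 in z^66 - 1 is 0.

0


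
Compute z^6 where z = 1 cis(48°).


r^6 = 1^6 = 1
n*theta = 6*48° = 288° = 288° (mod 360)
a = 1*cos(288°) = 0.3090
b = 1*sin(288°) = -0.9511

1 cis(288°) = 0.3090 - 0.9511i


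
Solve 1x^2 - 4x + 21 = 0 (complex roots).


disc = (-4)^2 - 4*1*21 = 16 - 84 = -68
sqrt(|disc|) = sqrt(68) = 8.2462
Real part = 4/(2*1) = 2.0000
Imag part = 8.2462/(2*1) = 4.1231

2.0000 ± 4.1231i


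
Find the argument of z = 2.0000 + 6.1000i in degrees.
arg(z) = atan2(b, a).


Re = 2, Im = 6.1
arg = atan2(6.1, 2) = 71.8473 degrees

arg(z) = 71.8473 degrees


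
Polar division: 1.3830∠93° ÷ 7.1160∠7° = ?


r = 1.3830 / 7.1160 = 0.1944
theta = 93° - 7° = 86° = 86° (mod 360)

0.1944 cis(86°)


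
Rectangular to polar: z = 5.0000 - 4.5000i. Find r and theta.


r = sqrt(25+20.25) = sqrt(45.25) = 6.7268
theta = atan2(-4.5, 5) = -41.9872 degrees

r = 6.7268, theta = -41.9872 degrees


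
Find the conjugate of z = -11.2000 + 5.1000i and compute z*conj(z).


z_bar = -11.2000 - 5.1000i
z*z_bar = (-11.2)^2 + 5.1^2 = 125.44 + 26.01 = 151.45

z_bar = -11.2000 - 5.1000i, z*z_bar = 151.45


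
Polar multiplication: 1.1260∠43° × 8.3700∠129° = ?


r = 1.1260 * 8.3700 = 9.4246
theta = 43° + 129° = 172° = 172° (mod 360)

9.4246 cis(172°)


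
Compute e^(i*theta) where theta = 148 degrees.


cos(148°) = -0.8480
sin(148°) = 0.5299

e^(i*148°) = -0.8480 + 0.5299i


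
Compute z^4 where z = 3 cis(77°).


r^4 = 3^4 = 81
n*theta = 4*77° = 308° = 308° (mod 360)
a = 81*cos(308°) = 49.8686
b = 81*sin(308°) = -63.8289

81 cis(308°) = 49.8686 - 63.8289i


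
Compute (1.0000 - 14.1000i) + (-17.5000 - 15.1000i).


Real: 1 - 17.5 = -16.5
Imag: -14.1 - 15.1 = -29.2

-16.5000 - 29.2000i


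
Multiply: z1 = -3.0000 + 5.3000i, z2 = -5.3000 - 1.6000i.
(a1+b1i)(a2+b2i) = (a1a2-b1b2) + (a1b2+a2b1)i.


Real = -3*(-5.3) - 5.3*(-1.6) = 15.9 - (-8.48) = 24.38
Imag = -3*(-1.6) - (5.3)*5.3 = 4.8 - (28.09) = -23.29

24.3800 - 23.2900i


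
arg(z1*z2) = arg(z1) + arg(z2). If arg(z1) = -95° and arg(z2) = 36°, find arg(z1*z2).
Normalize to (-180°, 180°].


arg(z1*z2) = -95° + 36° = -59°
Normalized to (-180°, 180°]: -59°

-59°


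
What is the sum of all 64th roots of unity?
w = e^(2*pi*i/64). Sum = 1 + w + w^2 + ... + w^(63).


The sum of all 64th roots of unity is 0.
Geometric series: (1 - w^64)/(1 - w) = (1-1)/(1-w) = 0 since w^64 = 1, w ≠ 1.
Alternatively: coefficient of z^63 in z^64 - 1 is 0.

0


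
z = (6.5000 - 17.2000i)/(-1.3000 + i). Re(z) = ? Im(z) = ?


Multiply by conjugate: (6.5000 - 17.2000i)(-1.3000 - i) / ((-1.3)^2 + 1^2)
Numerator real = 6.5*(-1.3) - (17.2)*1 = -25.65
Numerator imag = -17.2*(-1.3) - 6.5*1 = 15.86
Denominator = 2.69
Re(z) = -25.65/2.69 = -9.5353
Im(z) = 15.86/2.69 = 5.8959

Re(z) = -9.5353, Im(z) = 5.8959


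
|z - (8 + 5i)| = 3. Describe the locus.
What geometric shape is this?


|z - z0| = r is a circle with center z0 and radius r.
Center = (8, 5), radius = 3

Circle with center (8, 5) and radius 3


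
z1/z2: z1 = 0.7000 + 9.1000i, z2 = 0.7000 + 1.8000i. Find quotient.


Conjugate of z2 = 0.7000 - 1.8000i
Numerator: (0.7000 + 9.1000i)(0.7000 - 1.8000i) = 16.8700 + 5.1100i
Denominator: 0.7^2 + 1.8^2 = 3.73
Result = (16.8700 + 5.1100i)/3.73

4.5228 + 1.3700i


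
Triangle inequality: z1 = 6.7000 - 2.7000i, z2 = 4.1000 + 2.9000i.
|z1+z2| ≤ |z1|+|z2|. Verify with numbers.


|z1| = sqrt(6.7^2 + (-2.7)^2) = sqrt(52.18) = 7.2236
|z2| = sqrt(4.1^2 + 2.9^2) = sqrt(25.22) = 5.0220
z1+z2 = 10.8000 + 0.2000i
|z1+z2| = sqrt(116.68) = 10.8019
|z1|+|z2| = 7.2236 + 5.0220 = 12.2456

|z1+z2| = 10.8019 ≤ |z1|+|z2| = 12.2456 (verified)


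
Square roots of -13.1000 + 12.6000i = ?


|z| = sqrt(171.61+158.76) = 18.1761
sqrt((|z|+a)/2) = sqrt((18.1761+(-13.1))/2) = sqrt(2.5380) = 1.5931
sqrt((|z|-a)/2) = sqrt((18.1761-(-13.1))/2) = sqrt(15.6380) = 3.9545

±(1.5931 + 3.9545i) i.e. 1.5931 + 3.9545i and -1.5931 - 3.9545i


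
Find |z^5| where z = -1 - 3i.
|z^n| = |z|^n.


|z| = sqrt(1+9) = sqrt(10) = 3.1623
|z^5| = |z|^5 = (sqrt(10))^5 = 10^2 * sqrt(10) = 100*sqrt(10)

|z^5| = 100*sqrt(10) ≈ 316.2278


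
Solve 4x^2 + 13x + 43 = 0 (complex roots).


disc = 13^2 - 4*4*43 = 169 - 688 = -519
sqrt(|disc|) = sqrt(519) = 22.7816
Real part = -13/(2*4) = -1.6250
Imag part = 22.7816/(2*4) = 2.8477

-1.6250 ± 2.8477i


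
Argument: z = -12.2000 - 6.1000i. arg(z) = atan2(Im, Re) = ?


Re = -12.2, Im = -6.1
arg = atan2(-6.1, -12.2) = -153.4349 degrees

arg(z) = -153.4349 degrees


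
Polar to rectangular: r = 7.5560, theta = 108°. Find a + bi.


a = 7.5560*cos(108°) = 7.5560*(-0.309017) = -2.3349
b = 7.5560*sin(108°) = 7.5560*0.95106 = 7.1862

-2.3349 + 7.1862i


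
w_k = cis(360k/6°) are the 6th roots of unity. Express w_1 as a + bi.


Angle = 360*1/6 = 60°
a = cos(60°) = 0.5000
b = sin(60°) = 0.8660

0.5000 + 0.8660i


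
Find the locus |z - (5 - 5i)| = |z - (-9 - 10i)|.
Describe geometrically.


Equal distances means the locus is the perpendicular bisector of z1 and z2.
Midpoint = ((5+(-9))/2, (-5+(-10))/2) = (-2.0000, -7.5000)

Perpendicular bisector through (-2.0000, -7.5000)


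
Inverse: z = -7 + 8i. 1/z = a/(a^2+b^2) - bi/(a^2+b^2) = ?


|z|^2 = 49+64 = 113
1/z = (-7 - 8i)/113

1/z = -0.0619 - 0.0708i


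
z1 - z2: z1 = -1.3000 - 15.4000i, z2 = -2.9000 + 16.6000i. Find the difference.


Real: -1.3 + 2.9 = 1.6
Imag: -15.4 - 16.6 = -32

1.6000 - 32.0000i


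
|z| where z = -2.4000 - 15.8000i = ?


|z| = sqrt((-2.4)^2 + (-15.8)^2) = sqrt(5.76 + 249.64) = sqrt(255.4) = 15.9812

|z| = 15.9812


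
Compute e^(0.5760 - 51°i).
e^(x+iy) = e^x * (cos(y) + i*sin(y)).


e^0.5760 = 1.7789
cos(-51°) = 0.6293
sin(-51°) = -0.77715
Real = 1.7789*0.6293 = 1.1195
Imag = 1.7789*(-0.77715) = -1.3825

1.1195 - 1.3825i


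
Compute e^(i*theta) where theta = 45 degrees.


cos(45°) = 0.7071
sin(45°) = 0.7071

e^(i*45°) = 0.7071 + 0.7071i


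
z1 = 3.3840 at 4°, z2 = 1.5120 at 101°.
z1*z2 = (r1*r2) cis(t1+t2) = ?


r = 3.3840 * 1.5120 = 5.1166
theta = 4° + 101° = 105° = 105° (mod 360)

5.1166 cis(105°)


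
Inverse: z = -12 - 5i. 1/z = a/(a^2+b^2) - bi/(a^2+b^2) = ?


|z|^2 = 144+25 = 169
1/z = (-12 + 5i)/169

1/z = -0.0710 + 0.0296i


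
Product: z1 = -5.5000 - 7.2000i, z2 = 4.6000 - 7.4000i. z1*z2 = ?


Real = -5.5*4.6 - (-7.2)*(-7.4) = -25.3 - 53.28 = -78.58
Imag = -5.5*(-7.4) + 4.6*(-7.2) = 40.7 - (33.12) = 7.58

-78.5800 + 7.5800i


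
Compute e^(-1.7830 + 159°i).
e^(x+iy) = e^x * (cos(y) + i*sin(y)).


e^-1.7830 = 0.16813
cos(159°) = -0.9336
sin(159°) = 0.3584
Real = 0.16813*(-0.9336) = -0.1570
Imag = 0.16813*0.3584 = 0.0603

-0.1570 + 0.0603i


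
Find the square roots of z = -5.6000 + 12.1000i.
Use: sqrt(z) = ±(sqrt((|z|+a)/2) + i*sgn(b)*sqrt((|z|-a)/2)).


|z| = sqrt(31.36+146.41) = 13.3330
sqrt((|z|+a)/2) = sqrt((13.3330+(-5.6))/2) = sqrt(3.8665) = 1.9663
sqrt((|z|-a)/2) = sqrt((13.3330-(-5.6))/2) = sqrt(9.4665) = 3.0768

±(1.9663 + 3.0768i) i.e. 1.9663 + 3.0768i and -1.9663 - 3.0768i
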